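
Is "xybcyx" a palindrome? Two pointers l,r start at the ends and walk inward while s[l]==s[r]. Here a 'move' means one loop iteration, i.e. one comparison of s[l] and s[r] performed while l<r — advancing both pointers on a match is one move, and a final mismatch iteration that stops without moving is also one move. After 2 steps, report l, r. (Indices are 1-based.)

l=3, r=4

[1,6] 'x'=='x' → l++,r--
[2,5] 'y'=='y' → l++,r--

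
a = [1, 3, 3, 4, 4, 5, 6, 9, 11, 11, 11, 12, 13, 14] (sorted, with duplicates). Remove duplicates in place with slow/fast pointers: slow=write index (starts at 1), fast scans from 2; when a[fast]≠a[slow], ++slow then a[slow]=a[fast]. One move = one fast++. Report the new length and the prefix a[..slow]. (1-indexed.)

slow=1 fast=2: a[fast]=3≠a[slow]=1 write a[2]=3, slow++,fast++
slow=2 fast=3: a[fast]=3=a[slow] dup, fast++
slow=2 fast=4: a[fast]=4≠a[slow]=3 write a[3]=4, slow++,fast++
slow=3 fast=5: a[fast]=4=a[slow] dup, fast++
slow=3 fast=6: a[fast]=5≠a[slow]=4 write a[4]=5, slow++,fast++
slow=4 fast=7: a[fast]=6≠a[slow]=5 write a[5]=6, slow++,fast++
slow=5 fast=8: a[fast]=9≠a[slow]=6 write a[6]=9, slow++,fast++
slow=6 fast=9: a[fast]=11≠a[slow]=9 write a[7]=11, slow++,fast++
slow=7 fast=10: a[fast]=11=a[slow] dup, fast++
slow=7 fast=11: a[fast]=11=a[slow] dup, fast++
slow=7 fast=12: a[fast]=12≠a[slow]=11 write a[8]=12, slow++,fast++
slow=8 fast=13: a[fast]=13≠a[slow]=12 write a[9]=13, slow++,fast++
slow=9 fast=14: a[fast]=14≠a[slow]=13 write a[10]=14, slow++,fast++

length 10; prefix = [1, 3, 4, 5, 6, 9, 11, 12, 13, 14]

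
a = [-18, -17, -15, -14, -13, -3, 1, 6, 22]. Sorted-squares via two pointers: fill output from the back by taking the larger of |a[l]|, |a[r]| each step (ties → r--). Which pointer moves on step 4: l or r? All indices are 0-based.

[0,8] |-18|<=|22| out[8]=484 → r--
[0,7] |-18|>|6| out[7]=324 → l++
[1,7] |-17|>|6| out[6]=289 → l++
[2,7] |-15|>|6| out[5]=225 → l++

l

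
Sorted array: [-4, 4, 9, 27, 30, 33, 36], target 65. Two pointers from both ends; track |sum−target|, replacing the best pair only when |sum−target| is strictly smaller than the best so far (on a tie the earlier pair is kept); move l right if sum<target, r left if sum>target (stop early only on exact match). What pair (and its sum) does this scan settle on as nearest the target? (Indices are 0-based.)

[0,6] -4+36=32 d=33 * → l++
[1,6] 4+36=40 d=25 * → l++
[2,6] 9+36=45 d=20 * → l++
[3,6] 27+36=63 d=2 * → l++
[4,6] 30+36=66 d=1 * → r--
[4,5] 30+33=63 d=2 → l++

pair (30, 36) with sum 66 (|Δ|=1)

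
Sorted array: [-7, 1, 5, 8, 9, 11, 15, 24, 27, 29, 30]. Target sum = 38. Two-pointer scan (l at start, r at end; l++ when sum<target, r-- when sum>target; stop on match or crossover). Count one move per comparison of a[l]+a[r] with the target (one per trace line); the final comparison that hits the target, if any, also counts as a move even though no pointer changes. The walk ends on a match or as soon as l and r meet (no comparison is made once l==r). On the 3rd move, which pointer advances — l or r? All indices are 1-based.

l

[1,11] -7+30=23 <38 → l++
[2,11] 1+30=31 <38 → l++
[3,11] 5+30=35 <38 → l++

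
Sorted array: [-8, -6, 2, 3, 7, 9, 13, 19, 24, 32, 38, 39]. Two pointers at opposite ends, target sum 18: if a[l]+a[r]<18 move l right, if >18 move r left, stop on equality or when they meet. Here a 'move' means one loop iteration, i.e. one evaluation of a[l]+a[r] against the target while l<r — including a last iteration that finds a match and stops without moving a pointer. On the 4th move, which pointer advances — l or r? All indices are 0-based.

[0,11] -8+39=31 >18 → r--
[0,10] -8+38=30 >18 → r--
[0,9] -8+32=24 >18 → r--
[0,8] -8+24=16 <18 → l++

l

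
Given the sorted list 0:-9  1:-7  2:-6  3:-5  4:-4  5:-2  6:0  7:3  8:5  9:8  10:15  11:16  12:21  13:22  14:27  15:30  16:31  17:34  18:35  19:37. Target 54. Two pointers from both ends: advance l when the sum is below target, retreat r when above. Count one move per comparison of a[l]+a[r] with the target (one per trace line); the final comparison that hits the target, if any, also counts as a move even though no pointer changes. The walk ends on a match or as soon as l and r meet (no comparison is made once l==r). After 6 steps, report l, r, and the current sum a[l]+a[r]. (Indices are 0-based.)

l=6, r=19, sum=37

l=0 r=19: -9+37=28 <54, l++
l=1 r=19: -7+37=30 <54, l++
l=2 r=19: -6+37=31 <54, l++
l=3 r=19: -5+37=32 <54, l++
l=4 r=19: -4+37=33 <54, l++
l=5 r=19: -2+37=35 <54, l++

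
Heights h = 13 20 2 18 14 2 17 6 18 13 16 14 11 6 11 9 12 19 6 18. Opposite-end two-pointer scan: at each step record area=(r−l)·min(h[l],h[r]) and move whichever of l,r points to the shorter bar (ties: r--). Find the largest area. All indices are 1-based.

[1,20] min(13,18)*19=247 best=247 * → l++
[2,20] min(20,18)*18=324 best=324 * → r--
[2,19] min(20,6)*17=102 best=324 → r--
[2,18] min(20,19)*16=304 best=324 → r--
[2,17] min(20,12)*15=180 best=324 → r--
[2,16] min(20,9)*14=126 best=324 → r--
[2,15] min(20,11)*13=143 best=324 → r--
[2,14] min(20,6)*12=72 best=324 → r--
[2,13] min(20,11)*11=121 best=324 → r--
[2,12] min(20,14)*10=140 best=324 → r--
[2,11] min(20,16)*9=144 best=324 → r--
[2,10] min(20,13)*8=104 best=324 → r--
[2,9] min(20,18)*7=126 best=324 → r--
[2,8] min(20,6)*6=36 best=324 → r--
[2,7] min(20,17)*5=85 best=324 → r--
[2,6] min(20,2)*4=8 best=324 → r--
[2,5] min(20,14)*3=42 best=324 → r--
[2,4] min(20,18)*2=36 best=324 → r--
[2,3] min(20,2)*1=2 best=324 → r--

max area = 324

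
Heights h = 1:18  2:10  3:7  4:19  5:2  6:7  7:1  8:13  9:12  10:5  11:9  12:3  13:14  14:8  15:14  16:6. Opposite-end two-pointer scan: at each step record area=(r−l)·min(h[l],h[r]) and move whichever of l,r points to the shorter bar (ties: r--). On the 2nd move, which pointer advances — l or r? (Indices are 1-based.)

l=1 r=16: min(18,6)*15=90 best=90 *, r--
l=1 r=15: min(18,14)*14=196 best=196 *, r--

r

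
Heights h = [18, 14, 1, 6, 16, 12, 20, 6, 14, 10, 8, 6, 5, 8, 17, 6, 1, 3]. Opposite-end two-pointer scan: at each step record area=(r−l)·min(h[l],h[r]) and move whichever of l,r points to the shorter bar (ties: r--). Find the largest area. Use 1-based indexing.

max area = 238

l=1 r=18: min(18,3)*17=51 best=51 *, r--
l=1 r=17: min(18,1)*16=16 best=51, r--
l=1 r=16: min(18,6)*15=90 best=90 *, r--
l=1 r=15: min(18,17)*14=238 best=238 *, r--
l=1 r=14: min(18,8)*13=104 best=238, r--
l=1 r=13: min(18,5)*12=60 best=238, r--
l=1 r=12: min(18,6)*11=66 best=238, r--
l=1 r=11: min(18,8)*10=80 best=238, r--
l=1 r=10: min(18,10)*9=90 best=238, r--
l=1 r=9: min(18,14)*8=112 best=238, r--
l=1 r=8: min(18,6)*7=42 best=238, r--
l=1 r=7: min(18,20)*6=108 best=238, l++
l=2 r=7: min(14,20)*5=70 best=238, l++
l=3 r=7: min(1,20)*4=4 best=238, l++
l=4 r=7: min(6,20)*3=18 best=238, l++
l=5 r=7: min(16,20)*2=32 best=238, l++
l=6 r=7: min(12,20)*1=12 best=238, l++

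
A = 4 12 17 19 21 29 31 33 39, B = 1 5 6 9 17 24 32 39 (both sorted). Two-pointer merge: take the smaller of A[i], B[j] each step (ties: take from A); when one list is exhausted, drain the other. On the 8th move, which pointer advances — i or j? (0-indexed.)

[i=0,j=0] A[i]=4>B[j]=1 take 1 → j++
[i=0,j=1] A[i]=4<=B[j]=5 take 4 → i++
[i=1,j=1] A[i]=12>B[j]=5 take 5 → j++
[i=1,j=2] A[i]=12>B[j]=6 take 6 → j++
[i=1,j=3] A[i]=12>B[j]=9 take 9 → j++
[i=1,j=4] A[i]=12<=B[j]=17 take 12 → i++
[i=2,j=4] A[i]=17<=B[j]=17 take 17 → i++
[i=3,j=4] A[i]=19>B[j]=17 take 17 → j++

j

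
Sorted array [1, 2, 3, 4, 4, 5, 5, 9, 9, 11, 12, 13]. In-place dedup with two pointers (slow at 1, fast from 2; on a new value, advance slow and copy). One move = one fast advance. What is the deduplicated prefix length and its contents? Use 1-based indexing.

length 9; prefix = [1, 2, 3, 4, 5, 9, 11, 12, 13]

(s=1,f=2) a[fast]=2≠a[slow]=1 write a[2]=2 → slow++,fast++
(s=2,f=3) a[fast]=3≠a[slow]=2 write a[3]=3 → slow++,fast++
(s=3,f=4) a[fast]=4≠a[slow]=3 write a[4]=4 → slow++,fast++
(s=4,f=5) a[fast]=4=a[slow] dup → fast++
(s=4,f=6) a[fast]=5≠a[slow]=4 write a[5]=5 → slow++,fast++
(s=5,f=7) a[fast]=5=a[slow] dup → fast++
(s=5,f=8) a[fast]=9≠a[slow]=5 write a[6]=9 → slow++,fast++
(s=6,f=9) a[fast]=9=a[slow] dup → fast++
(s=6,f=10) a[fast]=11≠a[slow]=9 write a[7]=11 → slow++,fast++
(s=7,f=11) a[fast]=12≠a[slow]=11 write a[8]=12 → slow++,fast++
(s=8,f=12) a[fast]=13≠a[slow]=12 write a[9]=13 → slow++,fast++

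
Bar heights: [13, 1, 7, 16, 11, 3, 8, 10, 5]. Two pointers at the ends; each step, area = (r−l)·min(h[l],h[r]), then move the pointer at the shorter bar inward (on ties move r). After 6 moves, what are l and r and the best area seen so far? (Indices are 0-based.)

[0,8] min(13,5)*8=40 best=40 * → r--
[0,7] min(13,10)*7=70 best=70 * → r--
[0,6] min(13,8)*6=48 best=70 → r--
[0,5] min(13,3)*5=15 best=70 → r--
[0,4] min(13,11)*4=44 best=70 → r--
[0,3] min(13,16)*3=39 best=70 → l++

l=1, r=3, best area=70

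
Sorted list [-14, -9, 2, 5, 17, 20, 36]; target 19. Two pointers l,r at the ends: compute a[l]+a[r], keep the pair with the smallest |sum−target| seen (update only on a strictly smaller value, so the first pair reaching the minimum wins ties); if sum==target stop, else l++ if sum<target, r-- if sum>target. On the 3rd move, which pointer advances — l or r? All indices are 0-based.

l=0 r=6: -14+36=22 d=3 *, r--
l=0 r=5: -14+20=6 d=13, l++
l=1 r=5: -9+20=11 d=8, l++

l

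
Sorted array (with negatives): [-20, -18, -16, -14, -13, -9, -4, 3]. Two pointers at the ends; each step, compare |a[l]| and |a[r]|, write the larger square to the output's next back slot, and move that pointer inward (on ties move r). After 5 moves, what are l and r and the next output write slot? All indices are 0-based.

[0,7] |-20|>|3| out[7]=400 → l++
[1,7] |-18|>|3| out[6]=324 → l++
[2,7] |-16|>|3| out[5]=256 → l++
[3,7] |-14|>|3| out[4]=196 → l++
[4,7] |-13|>|3| out[3]=169 → l++

l=5, r=7, next write slot=2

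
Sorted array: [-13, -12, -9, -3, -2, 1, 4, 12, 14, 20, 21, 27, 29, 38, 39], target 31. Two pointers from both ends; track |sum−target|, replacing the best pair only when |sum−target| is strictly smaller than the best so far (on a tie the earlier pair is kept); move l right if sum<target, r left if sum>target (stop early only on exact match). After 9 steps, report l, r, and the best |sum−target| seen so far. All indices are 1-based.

l=7, r=12, best |Δ|=1

l=1 r=15: -13+39=26 d=5 *, l++
l=2 r=15: -12+39=27 d=4 *, l++
l=3 r=15: -9+39=30 d=1 *, l++
l=4 r=15: -3+39=36 d=5, r--
l=4 r=14: -3+38=35 d=4, r--
l=4 r=13: -3+29=26 d=5, l++
l=5 r=13: -2+29=27 d=4, l++
l=6 r=13: 1+29=30 d=1, l++
l=7 r=13: 4+29=33 d=2, r--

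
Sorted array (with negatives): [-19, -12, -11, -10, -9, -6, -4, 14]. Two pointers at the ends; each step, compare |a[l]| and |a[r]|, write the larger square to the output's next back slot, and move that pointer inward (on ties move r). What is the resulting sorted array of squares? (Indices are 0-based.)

l=0 r=7: |-19|>|14| out[7]=361, l++
l=1 r=7: |-12|<=|14| out[6]=196, r--
l=1 r=6: |-12|>|-4| out[5]=144, l++
l=2 r=6: |-11|>|-4| out[4]=121, l++
l=3 r=6: |-10|>|-4| out[3]=100, l++
l=4 r=6: |-9|>|-4| out[2]=81, l++
l=5 r=6: |-6|>|-4| out[1]=36, l++
l=6 r=6: |-4|<=|-4| out[0]=16, r--

[16, 36, 81, 100, 121, 144, 196, 361]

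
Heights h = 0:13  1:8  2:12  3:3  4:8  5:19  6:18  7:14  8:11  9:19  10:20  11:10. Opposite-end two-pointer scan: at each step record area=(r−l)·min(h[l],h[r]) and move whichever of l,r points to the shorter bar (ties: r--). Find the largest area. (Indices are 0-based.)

[0,11] min(13,10)*11=110 best=110 * → r--
[0,10] min(13,20)*10=130 best=130 * → l++
[1,10] min(8,20)*9=72 best=130 → l++
[2,10] min(12,20)*8=96 best=130 → l++
[3,10] min(3,20)*7=21 best=130 → l++
[4,10] min(8,20)*6=48 best=130 → l++
[5,10] min(19,20)*5=95 best=130 → l++
[6,10] min(18,20)*4=72 best=130 → l++
[7,10] min(14,20)*3=42 best=130 → l++
[8,10] min(11,20)*2=22 best=130 → l++
[9,10] min(19,20)*1=19 best=130 → l++

max area = 130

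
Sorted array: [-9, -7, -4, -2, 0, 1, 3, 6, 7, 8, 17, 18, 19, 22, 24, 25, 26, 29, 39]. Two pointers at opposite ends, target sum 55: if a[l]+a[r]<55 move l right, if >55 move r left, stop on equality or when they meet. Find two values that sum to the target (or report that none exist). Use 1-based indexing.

[1,19] -9+39=30 <55 → l++
[2,19] -7+39=32 <55 → l++
[3,19] -4+39=35 <55 → l++
[4,19] -2+39=37 <55 → l++
[5,19] 0+39=39 <55 → l++
[6,19] 1+39=40 <55 → l++
[7,19] 3+39=42 <55 → l++
[8,19] 6+39=45 <55 → l++
[9,19] 7+39=46 <55 → l++
[10,19] 8+39=47 <55 → l++
[11,19] 17+39=56 >55 → r--
[11,18] 17+29=46 <55 → l++
[12,18] 18+29=47 <55 → l++
[13,18] 19+29=48 <55 → l++
[14,18] 22+29=51 <55 → l++
[15,18] 24+29=53 <55 → l++
[16,18] 25+29=54 <55 → l++
[17,18] 26+29=55 → found

(26, 29)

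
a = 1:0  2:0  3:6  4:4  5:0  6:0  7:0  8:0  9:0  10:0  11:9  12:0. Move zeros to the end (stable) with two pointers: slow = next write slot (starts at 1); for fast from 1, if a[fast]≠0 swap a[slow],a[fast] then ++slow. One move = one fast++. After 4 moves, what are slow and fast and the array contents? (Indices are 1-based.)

slow=3, fast=5, a=[6, 4, 0, 0, 0, 0, 0, 0, 0, 0, 9, 0]

(s=1,f=1) a[fast]=0 → fast++
(s=1,f=2) a[fast]=0 → fast++
(s=1,f=3) a[fast]=6≠0 swap→a[1]=6 → slow++,fast++
(s=2,f=4) a[fast]=4≠0 swap→a[2]=4 → slow++,fast++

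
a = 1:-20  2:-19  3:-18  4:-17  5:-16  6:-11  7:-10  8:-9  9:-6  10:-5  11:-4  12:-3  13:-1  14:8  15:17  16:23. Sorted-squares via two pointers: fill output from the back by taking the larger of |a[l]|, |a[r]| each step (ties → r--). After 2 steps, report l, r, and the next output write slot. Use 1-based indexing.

l=2, r=15, next write slot=14

[1,16] |-20|<=|23| out[16]=529 → r--
[1,15] |-20|>|17| out[15]=400 → l++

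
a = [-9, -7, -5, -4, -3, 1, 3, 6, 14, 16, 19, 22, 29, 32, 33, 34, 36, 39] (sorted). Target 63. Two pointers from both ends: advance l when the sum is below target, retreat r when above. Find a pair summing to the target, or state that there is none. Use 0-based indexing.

(29, 34)

[0,17] -9+39=30 <63 → l++
[1,17] -7+39=32 <63 → l++
[2,17] -5+39=34 <63 → l++
[3,17] -4+39=35 <63 → l++
[4,17] -3+39=36 <63 → l++
[5,17] 1+39=40 <63 → l++
[6,17] 3+39=42 <63 → l++
[7,17] 6+39=45 <63 → l++
[8,17] 14+39=53 <63 → l++
[9,17] 16+39=55 <63 → l++
[10,17] 19+39=58 <63 → l++
[11,17] 22+39=61 <63 → l++
[12,17] 29+39=68 >63 → r--
[12,16] 29+36=65 >63 → r--
[12,15] 29+34=63 → found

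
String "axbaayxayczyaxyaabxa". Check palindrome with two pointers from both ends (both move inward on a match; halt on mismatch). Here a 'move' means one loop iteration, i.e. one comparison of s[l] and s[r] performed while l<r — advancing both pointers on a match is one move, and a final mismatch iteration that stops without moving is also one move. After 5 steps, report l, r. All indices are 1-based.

l=6, r=15

l=1 r=20: 'a'=='a', l++,r--
l=2 r=19: 'x'=='x', l++,r--
l=3 r=18: 'b'=='b', l++,r--
l=4 r=17: 'a'=='a', l++,r--
l=5 r=16: 'a'=='a', l++,r--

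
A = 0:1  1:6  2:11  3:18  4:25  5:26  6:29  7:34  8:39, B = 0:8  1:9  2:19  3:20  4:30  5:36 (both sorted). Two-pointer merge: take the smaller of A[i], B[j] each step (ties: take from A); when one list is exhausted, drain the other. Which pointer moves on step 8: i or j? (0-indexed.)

i=0 j=0: A[i]=1<=B[j]=8 take 1, i++
i=1 j=0: A[i]=6<=B[j]=8 take 6, i++
i=2 j=0: A[i]=11>B[j]=8 take 8, j++
i=2 j=1: A[i]=11>B[j]=9 take 9, j++
i=2 j=2: A[i]=11<=B[j]=19 take 11, i++
i=3 j=2: A[i]=18<=B[j]=19 take 18, i++
i=4 j=2: A[i]=25>B[j]=19 take 19, j++
i=4 j=3: A[i]=25>B[j]=20 take 20, j++

j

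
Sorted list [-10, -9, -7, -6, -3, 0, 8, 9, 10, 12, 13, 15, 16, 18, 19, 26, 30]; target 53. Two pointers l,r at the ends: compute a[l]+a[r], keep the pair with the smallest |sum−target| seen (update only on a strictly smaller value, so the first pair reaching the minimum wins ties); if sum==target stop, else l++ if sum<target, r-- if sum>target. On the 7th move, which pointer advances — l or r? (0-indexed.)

l

l=0 r=16: -10+30=20 d=33 *, l++
l=1 r=16: -9+30=21 d=32 *, l++
l=2 r=16: -7+30=23 d=30 *, l++
l=3 r=16: -6+30=24 d=29 *, l++
l=4 r=16: -3+30=27 d=26 *, l++
l=5 r=16: 0+30=30 d=23 *, l++
l=6 r=16: 8+30=38 d=15 *, l++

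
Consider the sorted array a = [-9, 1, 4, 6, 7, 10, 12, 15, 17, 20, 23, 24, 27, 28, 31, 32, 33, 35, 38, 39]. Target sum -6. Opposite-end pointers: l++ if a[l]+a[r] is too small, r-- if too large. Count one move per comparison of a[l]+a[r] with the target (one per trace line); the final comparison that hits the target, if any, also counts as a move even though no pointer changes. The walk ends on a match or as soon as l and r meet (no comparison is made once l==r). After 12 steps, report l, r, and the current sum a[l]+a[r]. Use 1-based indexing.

l=1, r=8, sum=6

l=1 r=20: -9+39=30 >-6, r--
l=1 r=19: -9+38=29 >-6, r--
l=1 r=18: -9+35=26 >-6, r--
l=1 r=17: -9+33=24 >-6, r--
l=1 r=16: -9+32=23 >-6, r--
l=1 r=15: -9+31=22 >-6, r--
l=1 r=14: -9+28=19 >-6, r--
l=1 r=13: -9+27=18 >-6, r--
l=1 r=12: -9+24=15 >-6, r--
l=1 r=11: -9+23=14 >-6, r--
l=1 r=10: -9+20=11 >-6, r--
l=1 r=9: -9+17=8 >-6, r--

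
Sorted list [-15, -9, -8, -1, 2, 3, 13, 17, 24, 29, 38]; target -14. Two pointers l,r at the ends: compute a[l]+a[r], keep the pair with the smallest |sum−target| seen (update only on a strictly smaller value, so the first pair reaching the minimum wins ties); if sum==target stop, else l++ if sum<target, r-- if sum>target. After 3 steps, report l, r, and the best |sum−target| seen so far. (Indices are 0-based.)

l=0 r=10: -15+38=23 d=37 *, r--
l=0 r=9: -15+29=14 d=28 *, r--
l=0 r=8: -15+24=9 d=23 *, r--

l=0, r=7, best |Δ|=23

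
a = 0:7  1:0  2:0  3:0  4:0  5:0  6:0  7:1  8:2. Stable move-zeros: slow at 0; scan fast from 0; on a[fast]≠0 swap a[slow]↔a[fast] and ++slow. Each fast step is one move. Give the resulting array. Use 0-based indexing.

[7, 1, 2, 0, 0, 0, 0, 0, 0]

(s=0,f=0) a[fast]=7≠0 swap→a[0]=7 → slow++,fast++
(s=1,f=1) a[fast]=0 → fast++
(s=1,f=2) a[fast]=0 → fast++
(s=1,f=3) a[fast]=0 → fast++
(s=1,f=4) a[fast]=0 → fast++
(s=1,f=5) a[fast]=0 → fast++
(s=1,f=6) a[fast]=0 → fast++
(s=1,f=7) a[fast]=1≠0 swap→a[1]=1 → slow++,fast++
(s=2,f=8) a[fast]=2≠0 swap→a[2]=2 → slow++,fast++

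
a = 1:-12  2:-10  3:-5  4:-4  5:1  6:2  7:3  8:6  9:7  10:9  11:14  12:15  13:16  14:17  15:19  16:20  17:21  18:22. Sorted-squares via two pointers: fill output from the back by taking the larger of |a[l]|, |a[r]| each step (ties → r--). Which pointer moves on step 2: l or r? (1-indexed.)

r

l=1 r=18: |-12|<=|22| out[18]=484, r--
l=1 r=17: |-12|<=|21| out[17]=441, r--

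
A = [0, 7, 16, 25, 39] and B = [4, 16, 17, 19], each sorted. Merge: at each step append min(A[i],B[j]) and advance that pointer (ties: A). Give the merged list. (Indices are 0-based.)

[i=0,j=0] A[i]=0<=B[j]=4 take 0 → i++
[i=1,j=0] A[i]=7>B[j]=4 take 4 → j++
[i=1,j=1] A[i]=7<=B[j]=16 take 7 → i++
[i=2,j=1] A[i]=16<=B[j]=16 take 16 → i++
[i=3,j=1] A[i]=25>B[j]=16 take 16 → j++
[i=3,j=2] A[i]=25>B[j]=17 take 17 → j++
[i=3,j=3] A[i]=25>B[j]=19 take 19 → j++
[i=3,j=4] B done, take A[i]=25 → i++
[i=4,j=4] B done, take A[i]=39 → i++

[0, 4, 7, 16, 16, 17, 19, 25, 39]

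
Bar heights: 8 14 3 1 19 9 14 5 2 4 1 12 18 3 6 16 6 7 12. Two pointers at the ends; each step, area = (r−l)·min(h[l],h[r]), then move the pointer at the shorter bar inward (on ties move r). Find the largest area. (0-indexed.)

max area = 204

l=0 r=18: min(8,12)*18=144 best=144 *, l++
l=1 r=18: min(14,12)*17=204 best=204 *, r--
l=1 r=17: min(14,7)*16=112 best=204, r--
l=1 r=16: min(14,6)*15=90 best=204, r--
l=1 r=15: min(14,16)*14=196 best=204, l++
l=2 r=15: min(3,16)*13=39 best=204, l++
l=3 r=15: min(1,16)*12=12 best=204, l++
l=4 r=15: min(19,16)*11=176 best=204, r--
l=4 r=14: min(19,6)*10=60 best=204, r--
l=4 r=13: min(19,3)*9=27 best=204, r--
l=4 r=12: min(19,18)*8=144 best=204, r--
l=4 r=11: min(19,12)*7=84 best=204, r--
l=4 r=10: min(19,1)*6=6 best=204, r--
l=4 r=9: min(19,4)*5=20 best=204, r--
l=4 r=8: min(19,2)*4=8 best=204, r--
l=4 r=7: min(19,5)*3=15 best=204, r--
l=4 r=6: min(19,14)*2=28 best=204, r--
l=4 r=5: min(19,9)*1=9 best=204, r--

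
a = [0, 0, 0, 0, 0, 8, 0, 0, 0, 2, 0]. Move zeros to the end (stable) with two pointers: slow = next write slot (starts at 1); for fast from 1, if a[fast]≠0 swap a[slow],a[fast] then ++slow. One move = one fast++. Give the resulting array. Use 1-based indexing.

(s=1,f=1) a[fast]=0 → fast++
(s=1,f=2) a[fast]=0 → fast++
(s=1,f=3) a[fast]=0 → fast++
(s=1,f=4) a[fast]=0 → fast++
(s=1,f=5) a[fast]=0 → fast++
(s=1,f=6) a[fast]=8≠0 swap→a[1]=8 → slow++,fast++
(s=2,f=7) a[fast]=0 → fast++
(s=2,f=8) a[fast]=0 → fast++
(s=2,f=9) a[fast]=0 → fast++
(s=2,f=10) a[fast]=2≠0 swap→a[2]=2 → slow++,fast++
(s=3,f=11) a[fast]=0 → fast++

[8, 2, 0, 0, 0, 0, 0, 0, 0, 0, 0]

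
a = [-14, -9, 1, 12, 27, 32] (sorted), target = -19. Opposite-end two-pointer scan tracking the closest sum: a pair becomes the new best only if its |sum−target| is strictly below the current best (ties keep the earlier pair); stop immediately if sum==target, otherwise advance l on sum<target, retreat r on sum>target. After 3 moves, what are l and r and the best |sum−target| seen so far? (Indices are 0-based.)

l=0, r=2, best |Δ|=17

l=0 r=5: -14+32=18 d=37 *, r--
l=0 r=4: -14+27=13 d=32 *, r--
l=0 r=3: -14+12=-2 d=17 *, r--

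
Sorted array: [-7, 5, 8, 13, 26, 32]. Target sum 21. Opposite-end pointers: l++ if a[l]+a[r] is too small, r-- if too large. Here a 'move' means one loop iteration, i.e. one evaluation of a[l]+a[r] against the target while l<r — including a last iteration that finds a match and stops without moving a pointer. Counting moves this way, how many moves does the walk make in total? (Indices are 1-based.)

5 moves

l=1 r=6: -7+32=25 >21, r--
l=1 r=5: -7+26=19 <21, l++
l=2 r=5: 5+26=31 >21, r--
l=2 r=4: 5+13=18 <21, l++
l=3 r=4: 8+13=21, found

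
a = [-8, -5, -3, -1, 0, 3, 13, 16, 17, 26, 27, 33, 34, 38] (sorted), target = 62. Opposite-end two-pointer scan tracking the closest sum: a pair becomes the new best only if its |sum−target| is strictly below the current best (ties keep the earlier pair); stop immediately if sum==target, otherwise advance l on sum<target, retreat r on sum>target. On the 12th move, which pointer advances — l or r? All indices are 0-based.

l

l=0 r=13: -8+38=30 d=32 *, l++
l=1 r=13: -5+38=33 d=29 *, l++
l=2 r=13: -3+38=35 d=27 *, l++
l=3 r=13: -1+38=37 d=25 *, l++
l=4 r=13: 0+38=38 d=24 *, l++
l=5 r=13: 3+38=41 d=21 *, l++
l=6 r=13: 13+38=51 d=11 *, l++
l=7 r=13: 16+38=54 d=8 *, l++
l=8 r=13: 17+38=55 d=7 *, l++
l=9 r=13: 26+38=64 d=2 *, r--
l=9 r=12: 26+34=60 d=2, l++
l=10 r=12: 27+34=61 d=1 *, l++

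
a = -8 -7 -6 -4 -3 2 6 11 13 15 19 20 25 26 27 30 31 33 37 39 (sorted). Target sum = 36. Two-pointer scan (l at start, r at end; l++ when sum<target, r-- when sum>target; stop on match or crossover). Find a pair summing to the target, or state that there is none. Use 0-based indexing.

l=0 r=19: -8+39=31 <36, l++
l=1 r=19: -7+39=32 <36, l++
l=2 r=19: -6+39=33 <36, l++
l=3 r=19: -4+39=35 <36, l++
l=4 r=19: -3+39=36, found

(-3, 39)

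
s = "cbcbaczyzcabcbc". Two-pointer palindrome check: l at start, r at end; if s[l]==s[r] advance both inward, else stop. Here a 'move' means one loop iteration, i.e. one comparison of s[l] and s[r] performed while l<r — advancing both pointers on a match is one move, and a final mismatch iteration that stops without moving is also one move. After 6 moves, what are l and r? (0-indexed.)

l=0 r=14: 'c'=='c', l++,r--
l=1 r=13: 'b'=='b', l++,r--
l=2 r=12: 'c'=='c', l++,r--
l=3 r=11: 'b'=='b', l++,r--
l=4 r=10: 'a'=='a', l++,r--
l=5 r=9: 'c'=='c', l++,r--

l=6, r=8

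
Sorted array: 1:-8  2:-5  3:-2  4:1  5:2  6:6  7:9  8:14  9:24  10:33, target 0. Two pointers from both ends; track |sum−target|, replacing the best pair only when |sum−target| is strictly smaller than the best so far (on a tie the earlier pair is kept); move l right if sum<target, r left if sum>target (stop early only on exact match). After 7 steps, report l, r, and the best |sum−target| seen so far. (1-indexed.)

l=1 r=10: -8+33=25 d=25 *, r--
l=1 r=9: -8+24=16 d=16 *, r--
l=1 r=8: -8+14=6 d=6 *, r--
l=1 r=7: -8+9=1 d=1 *, r--
l=1 r=6: -8+6=-2 d=2, l++
l=2 r=6: -5+6=1 d=1, r--
l=2 r=5: -5+2=-3 d=3, l++

l=3, r=5, best |Δ|=1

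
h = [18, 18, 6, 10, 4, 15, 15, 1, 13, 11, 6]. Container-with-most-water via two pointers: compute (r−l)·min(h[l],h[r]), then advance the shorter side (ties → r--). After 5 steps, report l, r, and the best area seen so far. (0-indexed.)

[0,10] min(18,6)*10=60 best=60 * → r--
[0,9] min(18,11)*9=99 best=99 * → r--
[0,8] min(18,13)*8=104 best=104 * → r--
[0,7] min(18,1)*7=7 best=104 → r--
[0,6] min(18,15)*6=90 best=104 → r--

l=0, r=5, best area=104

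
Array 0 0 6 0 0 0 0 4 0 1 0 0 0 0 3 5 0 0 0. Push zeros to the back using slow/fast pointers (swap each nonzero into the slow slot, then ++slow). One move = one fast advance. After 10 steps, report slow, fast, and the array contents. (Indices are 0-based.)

slow=3, fast=10, a=[6, 4, 1, 0, 0, 0, 0, 0, 0, 0, 0, 0, 0, 0, 3, 5, 0, 0, 0]

slow=0 fast=0: a[fast]=0, fast++
slow=0 fast=1: a[fast]=0, fast++
slow=0 fast=2: a[fast]=6≠0 swap→a[0]=6, slow++,fast++
slow=1 fast=3: a[fast]=0, fast++
slow=1 fast=4: a[fast]=0, fast++
slow=1 fast=5: a[fast]=0, fast++
slow=1 fast=6: a[fast]=0, fast++
slow=1 fast=7: a[fast]=4≠0 swap→a[1]=4, slow++,fast++
slow=2 fast=8: a[fast]=0, fast++
slow=2 fast=9: a[fast]=1≠0 swap→a[2]=1, slow++,fast++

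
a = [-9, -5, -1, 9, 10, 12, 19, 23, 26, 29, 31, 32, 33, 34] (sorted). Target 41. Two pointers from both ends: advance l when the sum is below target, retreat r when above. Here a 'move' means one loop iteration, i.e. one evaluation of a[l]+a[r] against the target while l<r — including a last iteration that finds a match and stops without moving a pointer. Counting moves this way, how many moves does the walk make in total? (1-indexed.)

6 moves

l=1 r=14: -9+34=25 <41, l++
l=2 r=14: -5+34=29 <41, l++
l=3 r=14: -1+34=33 <41, l++
l=4 r=14: 9+34=43 >41, r--
l=4 r=13: 9+33=42 >41, r--
l=4 r=12: 9+32=41, found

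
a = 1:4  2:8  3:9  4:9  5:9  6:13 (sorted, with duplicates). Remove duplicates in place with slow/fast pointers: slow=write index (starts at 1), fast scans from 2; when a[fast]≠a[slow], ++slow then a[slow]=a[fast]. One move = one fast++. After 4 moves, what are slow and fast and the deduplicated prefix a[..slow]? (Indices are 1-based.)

slow=1 fast=2: a[fast]=8≠a[slow]=4 write a[2]=8, slow++,fast++
slow=2 fast=3: a[fast]=9≠a[slow]=8 write a[3]=9, slow++,fast++
slow=3 fast=4: a[fast]=9=a[slow] dup, fast++
slow=3 fast=5: a[fast]=9=a[slow] dup, fast++

slow=3, fast=6, prefix=[4, 8, 9]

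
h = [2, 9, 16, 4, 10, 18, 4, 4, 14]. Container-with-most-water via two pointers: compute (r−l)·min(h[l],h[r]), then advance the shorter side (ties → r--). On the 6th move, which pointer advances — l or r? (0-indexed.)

l=0 r=8: min(2,14)*8=16 best=16 *, l++
l=1 r=8: min(9,14)*7=63 best=63 *, l++
l=2 r=8: min(16,14)*6=84 best=84 *, r--
l=2 r=7: min(16,4)*5=20 best=84, r--
l=2 r=6: min(16,4)*4=16 best=84, r--
l=2 r=5: min(16,18)*3=48 best=84, l++

l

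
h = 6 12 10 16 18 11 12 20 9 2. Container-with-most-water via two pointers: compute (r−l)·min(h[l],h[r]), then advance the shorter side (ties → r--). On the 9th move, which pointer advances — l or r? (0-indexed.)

l

l=0 r=9: min(6,2)*9=18 best=18 *, r--
l=0 r=8: min(6,9)*8=48 best=48 *, l++
l=1 r=8: min(12,9)*7=63 best=63 *, r--
l=1 r=7: min(12,20)*6=72 best=72 *, l++
l=2 r=7: min(10,20)*5=50 best=72, l++
l=3 r=7: min(16,20)*4=64 best=72, l++
l=4 r=7: min(18,20)*3=54 best=72, l++
l=5 r=7: min(11,20)*2=22 best=72, l++
l=6 r=7: min(12,20)*1=12 best=72, l++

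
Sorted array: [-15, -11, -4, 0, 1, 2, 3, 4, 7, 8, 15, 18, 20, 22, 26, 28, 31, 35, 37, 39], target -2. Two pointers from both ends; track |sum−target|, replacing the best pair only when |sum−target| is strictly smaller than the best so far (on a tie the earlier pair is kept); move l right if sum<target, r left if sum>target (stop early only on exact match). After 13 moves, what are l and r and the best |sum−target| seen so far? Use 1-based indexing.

l=1 r=20: -15+39=24 d=26 *, r--
l=1 r=19: -15+37=22 d=24 *, r--
l=1 r=18: -15+35=20 d=22 *, r--
l=1 r=17: -15+31=16 d=18 *, r--
l=1 r=16: -15+28=13 d=15 *, r--
l=1 r=15: -15+26=11 d=13 *, r--
l=1 r=14: -15+22=7 d=9 *, r--
l=1 r=13: -15+20=5 d=7 *, r--
l=1 r=12: -15+18=3 d=5 *, r--
l=1 r=11: -15+15=0 d=2 *, r--
l=1 r=10: -15+8=-7 d=5, l++
l=2 r=10: -11+8=-3 d=1 *, l++
l=3 r=10: -4+8=4 d=6, r--

l=3, r=9, best |Δ|=1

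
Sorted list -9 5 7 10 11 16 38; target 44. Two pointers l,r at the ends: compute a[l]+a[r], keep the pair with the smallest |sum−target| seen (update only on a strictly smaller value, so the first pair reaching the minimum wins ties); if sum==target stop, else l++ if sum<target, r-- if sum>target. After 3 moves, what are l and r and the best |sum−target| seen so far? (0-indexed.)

[0,6] -9+38=29 d=15 * → l++
[1,6] 5+38=43 d=1 * → l++
[2,6] 7+38=45 d=1 → r--

l=2, r=5, best |Δ|=1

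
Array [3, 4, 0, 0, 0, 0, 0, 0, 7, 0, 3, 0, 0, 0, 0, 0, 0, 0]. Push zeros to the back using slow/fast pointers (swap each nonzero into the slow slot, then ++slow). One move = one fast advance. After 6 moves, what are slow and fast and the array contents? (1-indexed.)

slow=3, fast=7, a=[3, 4, 0, 0, 0, 0, 0, 0, 7, 0, 3, 0, 0, 0, 0, 0, 0, 0]

(s=1,f=1) a[fast]=3≠0 swap→a[1]=3 → slow++,fast++
(s=2,f=2) a[fast]=4≠0 swap→a[2]=4 → slow++,fast++
(s=3,f=3) a[fast]=0 → fast++
(s=3,f=4) a[fast]=0 → fast++
(s=3,f=5) a[fast]=0 → fast++
(s=3,f=6) a[fast]=0 → fast++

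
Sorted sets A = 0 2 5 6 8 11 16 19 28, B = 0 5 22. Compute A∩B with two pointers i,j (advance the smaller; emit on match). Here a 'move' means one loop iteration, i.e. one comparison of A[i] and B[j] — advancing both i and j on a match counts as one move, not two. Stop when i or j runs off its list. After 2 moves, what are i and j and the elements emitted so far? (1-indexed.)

i=1 j=1: 0==0 emit, i++,j++
i=2 j=2: 2<5, i++

i=3, j=2, emitted=[0]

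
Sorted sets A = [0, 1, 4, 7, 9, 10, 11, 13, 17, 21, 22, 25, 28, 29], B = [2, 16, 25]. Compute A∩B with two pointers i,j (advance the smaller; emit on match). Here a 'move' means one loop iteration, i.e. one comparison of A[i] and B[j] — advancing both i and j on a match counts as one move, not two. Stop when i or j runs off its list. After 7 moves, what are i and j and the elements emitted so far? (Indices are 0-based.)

i=6, j=1, emitted=[]

i=0 j=0: 0<2, i++
i=1 j=0: 1<2, i++
i=2 j=0: 4>2, j++
i=2 j=1: 4<16, i++
i=3 j=1: 7<16, i++
i=4 j=1: 9<16, i++
i=5 j=1: 10<16, i++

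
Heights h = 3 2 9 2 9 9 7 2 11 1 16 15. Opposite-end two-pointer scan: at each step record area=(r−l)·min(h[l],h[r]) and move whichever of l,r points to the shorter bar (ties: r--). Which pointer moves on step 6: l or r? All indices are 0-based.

l=0 r=11: min(3,15)*11=33 best=33 *, l++
l=1 r=11: min(2,15)*10=20 best=33, l++
l=2 r=11: min(9,15)*9=81 best=81 *, l++
l=3 r=11: min(2,15)*8=16 best=81, l++
l=4 r=11: min(9,15)*7=63 best=81, l++
l=5 r=11: min(9,15)*6=54 best=81, l++

l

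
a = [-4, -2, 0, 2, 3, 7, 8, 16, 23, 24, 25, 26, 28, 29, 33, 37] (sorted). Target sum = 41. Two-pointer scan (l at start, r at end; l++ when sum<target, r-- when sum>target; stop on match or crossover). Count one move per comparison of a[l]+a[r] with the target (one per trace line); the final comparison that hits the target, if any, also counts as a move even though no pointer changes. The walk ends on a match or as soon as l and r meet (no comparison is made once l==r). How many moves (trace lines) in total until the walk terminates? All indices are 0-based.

8 moves

[0,15] -4+37=33 <41 → l++
[1,15] -2+37=35 <41 → l++
[2,15] 0+37=37 <41 → l++
[3,15] 2+37=39 <41 → l++
[4,15] 3+37=40 <41 → l++
[5,15] 7+37=44 >41 → r--
[5,14] 7+33=40 <41 → l++
[6,14] 8+33=41 → found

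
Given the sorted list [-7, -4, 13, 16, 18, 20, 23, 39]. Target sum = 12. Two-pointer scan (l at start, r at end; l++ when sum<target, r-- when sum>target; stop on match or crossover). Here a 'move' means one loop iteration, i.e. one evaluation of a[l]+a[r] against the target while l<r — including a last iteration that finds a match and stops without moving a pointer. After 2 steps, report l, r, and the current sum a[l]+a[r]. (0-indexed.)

[0,7] -7+39=32 >12 → r--
[0,6] -7+23=16 >12 → r--

l=0, r=5, sum=13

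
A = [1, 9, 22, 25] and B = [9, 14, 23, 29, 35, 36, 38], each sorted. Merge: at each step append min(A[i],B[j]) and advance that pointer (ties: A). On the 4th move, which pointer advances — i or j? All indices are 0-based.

j

i=0 j=0: A[i]=1<=B[j]=9 take 1, i++
i=1 j=0: A[i]=9<=B[j]=9 take 9, i++
i=2 j=0: A[i]=22>B[j]=9 take 9, j++
i=2 j=1: A[i]=22>B[j]=14 take 14, j++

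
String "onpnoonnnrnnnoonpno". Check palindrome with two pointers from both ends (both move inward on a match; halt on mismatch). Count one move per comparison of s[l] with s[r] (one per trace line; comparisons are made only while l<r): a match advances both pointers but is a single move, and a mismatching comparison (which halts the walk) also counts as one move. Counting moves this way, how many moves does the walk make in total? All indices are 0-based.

9 moves

l=0 r=18: 'o'=='o', l++,r--
l=1 r=17: 'n'=='n', l++,r--
l=2 r=16: 'p'=='p', l++,r--
l=3 r=15: 'n'=='n', l++,r--
l=4 r=14: 'o'=='o', l++,r--
l=5 r=13: 'o'=='o', l++,r--
l=6 r=12: 'n'=='n', l++,r--
l=7 r=11: 'n'=='n', l++,r--
l=8 r=10: 'n'=='n', l++,r--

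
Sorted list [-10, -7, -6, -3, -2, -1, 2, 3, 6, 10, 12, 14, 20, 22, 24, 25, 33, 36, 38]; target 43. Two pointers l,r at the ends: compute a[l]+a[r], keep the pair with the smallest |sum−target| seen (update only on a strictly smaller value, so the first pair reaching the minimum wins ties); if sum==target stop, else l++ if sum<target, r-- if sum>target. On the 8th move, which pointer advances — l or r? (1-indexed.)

l=1 r=19: -10+38=28 d=15 *, l++
l=2 r=19: -7+38=31 d=12 *, l++
l=3 r=19: -6+38=32 d=11 *, l++
l=4 r=19: -3+38=35 d=8 *, l++
l=5 r=19: -2+38=36 d=7 *, l++
l=6 r=19: -1+38=37 d=6 *, l++
l=7 r=19: 2+38=40 d=3 *, l++
l=8 r=19: 3+38=41 d=2 *, l++

l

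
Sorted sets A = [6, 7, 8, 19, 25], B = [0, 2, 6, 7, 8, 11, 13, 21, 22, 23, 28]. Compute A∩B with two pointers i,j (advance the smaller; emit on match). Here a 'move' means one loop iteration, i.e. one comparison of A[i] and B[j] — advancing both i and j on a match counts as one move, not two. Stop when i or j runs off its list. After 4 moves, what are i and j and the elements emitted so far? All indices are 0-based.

i=2, j=4, emitted=[6, 7]

i=0 j=0: 6>0, j++
i=0 j=1: 6>2, j++
i=0 j=2: 6==6 emit, i++,j++
i=1 j=3: 7==7 emit, i++,j++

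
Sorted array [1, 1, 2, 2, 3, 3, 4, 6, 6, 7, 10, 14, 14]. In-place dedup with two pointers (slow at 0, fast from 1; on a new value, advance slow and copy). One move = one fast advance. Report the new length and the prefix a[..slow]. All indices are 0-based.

length 8; prefix = [1, 2, 3, 4, 6, 7, 10, 14]

(s=0,f=1) a[fast]=1=a[slow] dup → fast++
(s=0,f=2) a[fast]=2≠a[slow]=1 write a[1]=2 → slow++,fast++
(s=1,f=3) a[fast]=2=a[slow] dup → fast++
(s=1,f=4) a[fast]=3≠a[slow]=2 write a[2]=3 → slow++,fast++
(s=2,f=5) a[fast]=3=a[slow] dup → fast++
(s=2,f=6) a[fast]=4≠a[slow]=3 write a[3]=4 → slow++,fast++
(s=3,f=7) a[fast]=6≠a[slow]=4 write a[4]=6 → slow++,fast++
(s=4,f=8) a[fast]=6=a[slow] dup → fast++
(s=4,f=9) a[fast]=7≠a[slow]=6 write a[5]=7 → slow++,fast++
(s=5,f=10) a[fast]=10≠a[slow]=7 write a[6]=10 → slow++,fast++
(s=6,f=11) a[fast]=14≠a[slow]=10 write a[7]=14 → slow++,fast++
(s=7,f=12) a[fast]=14=a[slow] dup → fast++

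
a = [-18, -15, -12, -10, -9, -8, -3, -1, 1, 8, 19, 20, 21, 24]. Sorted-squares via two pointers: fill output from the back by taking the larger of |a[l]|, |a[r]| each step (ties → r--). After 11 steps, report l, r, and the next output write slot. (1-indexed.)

l=7, r=9, next write slot=3

[1,14] |-18|<=|24| out[14]=576 → r--
[1,13] |-18|<=|21| out[13]=441 → r--
[1,12] |-18|<=|20| out[12]=400 → r--
[1,11] |-18|<=|19| out[11]=361 → r--
[1,10] |-18|>|8| out[10]=324 → l++
[2,10] |-15|>|8| out[9]=225 → l++
[3,10] |-12|>|8| out[8]=144 → l++
[4,10] |-10|>|8| out[7]=100 → l++
[5,10] |-9|>|8| out[6]=81 → l++
[6,10] |-8|<=|8| out[5]=64 → r--
[6,9] |-8|>|1| out[4]=64 → l++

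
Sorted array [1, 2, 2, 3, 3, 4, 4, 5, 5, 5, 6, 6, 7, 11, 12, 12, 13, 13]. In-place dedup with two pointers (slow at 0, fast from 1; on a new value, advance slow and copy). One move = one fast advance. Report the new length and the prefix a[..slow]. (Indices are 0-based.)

slow=0 fast=1: a[fast]=2≠a[slow]=1 write a[1]=2, slow++,fast++
slow=1 fast=2: a[fast]=2=a[slow] dup, fast++
slow=1 fast=3: a[fast]=3≠a[slow]=2 write a[2]=3, slow++,fast++
slow=2 fast=4: a[fast]=3=a[slow] dup, fast++
slow=2 fast=5: a[fast]=4≠a[slow]=3 write a[3]=4, slow++,fast++
slow=3 fast=6: a[fast]=4=a[slow] dup, fast++
slow=3 fast=7: a[fast]=5≠a[slow]=4 write a[4]=5, slow++,fast++
slow=4 fast=8: a[fast]=5=a[slow] dup, fast++
slow=4 fast=9: a[fast]=5=a[slow] dup, fast++
slow=4 fast=10: a[fast]=6≠a[slow]=5 write a[5]=6, slow++,fast++
slow=5 fast=11: a[fast]=6=a[slow] dup, fast++
slow=5 fast=12: a[fast]=7≠a[slow]=6 write a[6]=7, slow++,fast++
slow=6 fast=13: a[fast]=11≠a[slow]=7 write a[7]=11, slow++,fast++
slow=7 fast=14: a[fast]=12≠a[slow]=11 write a[8]=12, slow++,fast++
slow=8 fast=15: a[fast]=12=a[slow] dup, fast++
slow=8 fast=16: a[fast]=13≠a[slow]=12 write a[9]=13, slow++,fast++
slow=9 fast=17: a[fast]=13=a[slow] dup, fast++

length 10; prefix = [1, 2, 3, 4, 5, 6, 7, 11, 12, 13]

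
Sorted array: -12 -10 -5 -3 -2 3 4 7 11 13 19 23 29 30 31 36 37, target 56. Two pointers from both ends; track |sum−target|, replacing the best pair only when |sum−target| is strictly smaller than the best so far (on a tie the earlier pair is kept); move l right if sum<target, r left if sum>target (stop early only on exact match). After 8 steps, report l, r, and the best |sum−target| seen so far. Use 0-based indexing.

l=8, r=16, best |Δ|=12

l=0 r=16: -12+37=25 d=31 *, l++
l=1 r=16: -10+37=27 d=29 *, l++
l=2 r=16: -5+37=32 d=24 *, l++
l=3 r=16: -3+37=34 d=22 *, l++
l=4 r=16: -2+37=35 d=21 *, l++
l=5 r=16: 3+37=40 d=16 *, l++
l=6 r=16: 4+37=41 d=15 *, l++
l=7 r=16: 7+37=44 d=12 *, l++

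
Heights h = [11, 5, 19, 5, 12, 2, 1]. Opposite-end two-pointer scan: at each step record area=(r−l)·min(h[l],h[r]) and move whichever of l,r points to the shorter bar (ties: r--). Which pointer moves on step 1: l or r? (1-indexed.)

[1,7] min(11,1)*6=6 best=6 * → r--

r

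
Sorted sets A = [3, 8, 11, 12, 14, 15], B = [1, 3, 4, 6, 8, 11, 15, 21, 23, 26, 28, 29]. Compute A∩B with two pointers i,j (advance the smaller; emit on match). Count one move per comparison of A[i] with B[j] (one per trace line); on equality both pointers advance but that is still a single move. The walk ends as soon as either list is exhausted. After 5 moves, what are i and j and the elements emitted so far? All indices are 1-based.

i=1 j=1: 3>1, j++
i=1 j=2: 3==3 emit, i++,j++
i=2 j=3: 8>4, j++
i=2 j=4: 8>6, j++
i=2 j=5: 8==8 emit, i++,j++

i=3, j=6, emitted=[3, 8]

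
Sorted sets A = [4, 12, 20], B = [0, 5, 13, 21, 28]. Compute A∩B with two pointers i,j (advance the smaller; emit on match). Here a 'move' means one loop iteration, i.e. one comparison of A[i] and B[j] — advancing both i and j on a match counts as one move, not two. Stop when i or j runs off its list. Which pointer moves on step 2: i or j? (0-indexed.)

i=0 j=0: 4>0, j++
i=0 j=1: 4<5, i++

i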